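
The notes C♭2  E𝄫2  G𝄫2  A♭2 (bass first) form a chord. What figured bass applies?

The notes Cb, Ebb, Gbb, Ab stack in thirds as Ab–Cb–Ebb–Gbb — an Ab diminished seventh chord. The bass Cb is the third, so this is first inversion: figured 6/5.

6/5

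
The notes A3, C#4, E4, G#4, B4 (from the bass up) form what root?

A

A, C#, E, G#, B are the tones of an A major ninth chord (A–C#–E–G#–B), making A the root.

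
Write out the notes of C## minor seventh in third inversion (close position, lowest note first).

Spelling C## minor seventh: C##–E#–G##–B#. In third inversion the seventh is bass, giving B#, C##, E#, G## from the bottom.

B#, C##, E#, G##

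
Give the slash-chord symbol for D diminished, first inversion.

First inversion of D diminished has the third (F) in the bass. As a slash chord: Ddim/F.

Ddim/F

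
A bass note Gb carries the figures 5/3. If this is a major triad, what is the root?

The figures 5/3 mean the root of the chord is in the bass. If Gb is the root of a major triad, the root is Gb (chord tones Gb–Bb–Db).

Gb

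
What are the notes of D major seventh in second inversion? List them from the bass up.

A, C#, D, F#

D major seventh is D–F#–A–C#. Second inversion puts the fifth (A) in the bass, with the remaining tones above: A, C#, D, F#.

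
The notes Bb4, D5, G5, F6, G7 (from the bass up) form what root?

G

Reordering Bb, D, G, F into stacked thirds gives G–Bb–D–F; the bottom of that stack, G, is the root.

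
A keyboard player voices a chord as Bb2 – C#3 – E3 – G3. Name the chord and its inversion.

C# diminished seventh, third inversion

The distinct note names are Bb, C#, E, G. Stacked in thirds they read C#–E–G–Bb, which is a diminished seventh chord on C#.
Bb is the seventh of C# diminished seventh; seventh in the bass means third inversion (figured bass 4/2).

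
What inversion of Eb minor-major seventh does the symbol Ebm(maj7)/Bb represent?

Ebm(maj7)/Bb means Eb minor-major seventh with Bb in the bass. Bb is the fifth of Eb minor-major seventh (Eb–Gb–Bb–D), so this is second inversion.

second inversion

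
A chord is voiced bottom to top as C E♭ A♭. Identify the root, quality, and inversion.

The distinct note names are C, Eb, Ab. Stacked in thirds they read Ab–C–Eb, which is a major triad on Ab.
The lowest note is C, the third of the chord, so this is first inversion (figured bass 6).

Ab major, first inversion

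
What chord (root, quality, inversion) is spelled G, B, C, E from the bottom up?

C major seventh, second inversion

The distinct note names are G, B, C, E. Stacked in thirds they read C–E–G–B, which is a major seventh chord on C.
The lowest note is G, the fifth of the chord, so this is second inversion (figured bass 4/3).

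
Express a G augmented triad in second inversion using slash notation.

Gaug/D#

Second inversion of G augmented has the fifth (D#) in the bass. As a slash chord: Gaug/D#.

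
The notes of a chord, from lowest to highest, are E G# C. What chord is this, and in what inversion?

C augmented, first inversion

The pitch classes E, G#, C arrange in thirds as C–E–G#: a C augmented triad.
The lowest note is E, the third of the chord, so this is first inversion (figured bass 6).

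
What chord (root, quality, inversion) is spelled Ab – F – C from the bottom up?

F minor, first inversion

Reducing to letter names: Ab, F, C. These stack in thirds as F–Ab–C — an F minor triad.
The lowest note is Ab, the third of the chord, so this is first inversion (figured bass 6).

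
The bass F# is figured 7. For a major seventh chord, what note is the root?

F#

The figures 7 mean the root of the chord is in the bass. If F# is the root of a major seventh chord, the root is F# (chord tones F#–A#–C#–E#).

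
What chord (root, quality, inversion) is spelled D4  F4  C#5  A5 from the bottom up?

The distinct note names are D, F, C#, A. Stacked in thirds they read D–F–A–C#, which is a minor-major seventh chord on D.
The lowest note is D, the root of the chord, so this is root position (figured bass 7).

D minor-major seventh, root position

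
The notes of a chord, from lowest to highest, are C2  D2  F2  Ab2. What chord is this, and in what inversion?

D half-diminished seventh, third inversion

Reducing to letter names: C, D, F, Ab. These stack in thirds as D–F–Ab–C — a D half-diminished seventh chord.
C is the seventh of D half-diminished seventh; seventh in the bass means third inversion (figured bass 4/2).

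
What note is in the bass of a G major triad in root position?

G

In root position the root is lowest. For G major (G–B–D) that is G.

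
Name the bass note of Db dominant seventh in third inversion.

Cb

In third inversion the seventh is lowest. For Db dominant seventh (Db–F–Ab–Cb) that is Cb.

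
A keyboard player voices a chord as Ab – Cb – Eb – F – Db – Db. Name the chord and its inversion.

Db dominant ninth, second inversion

The distinct note names are Ab, Cb, Eb, F, Db. Stacked in thirds they read Db–F–Ab–Cb–Eb, which is a dominant ninth chord on Db.
The lowest note is Ab, the fifth of the chord, so this is second inversion.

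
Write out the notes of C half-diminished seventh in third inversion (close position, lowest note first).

Bb, C, Eb, Gb

C half-diminished seventh is C–Eb–Gb–Bb. Third inversion puts the seventh (Bb) in the bass, with the remaining tones above: Bb, C, Eb, Gb.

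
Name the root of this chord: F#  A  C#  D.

Reordering F#, A, C#, D into stacked thirds gives D–F#–A–C#; the bottom of that stack, D, is the root.

D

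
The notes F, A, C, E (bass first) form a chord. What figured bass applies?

The notes F, A, C, E stack in thirds as F–A–C–E — an F major seventh chord. The bass F is the root, so this is root position: figured 7.

7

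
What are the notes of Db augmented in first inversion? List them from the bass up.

F, A, Db

Spelling Db augmented: Db–F–A. In first inversion the third is bass, giving F, A, Db from the bottom.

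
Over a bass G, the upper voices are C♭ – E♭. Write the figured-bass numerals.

The notes G, Cb, Eb stack in thirds as Cb–Eb–G — a Cb augmented triad. The bass G is the fifth, so this is second inversion: figured 6/4.

6/4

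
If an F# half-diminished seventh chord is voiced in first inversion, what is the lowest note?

A

F# half-diminished seventh is F#–A–C–E. First inversion places the third in the bass: A.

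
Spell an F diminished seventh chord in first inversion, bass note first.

Ab, Cb, Ebb, F

The chord tones are F–Ab–Cb–Ebb. With the third (Ab) lowest for first inversion: Ab, Cb, Ebb, F.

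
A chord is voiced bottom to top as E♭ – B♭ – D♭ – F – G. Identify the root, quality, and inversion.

The pitch classes Eb, Bb, Db, F, G arrange in thirds as Eb–G–Bb–Db–F: an Eb dominant ninth chord.
The lowest note is Eb, the root of the chord, so this is root position.

Eb dominant ninth, root position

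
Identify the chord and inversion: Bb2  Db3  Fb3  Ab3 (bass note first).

Bb half-diminished seventh, root position

The pitch classes Bb, Db, Fb, Ab arrange in thirds as Bb–Db–Fb–Ab: a Bb half-diminished seventh chord.
Bb is the root of Bb half-diminished seventh; root in the bass means root position (figured bass 7).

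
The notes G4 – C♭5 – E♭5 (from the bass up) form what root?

Cb

Reordering G, Cb, Eb into stacked thirds gives Cb–Eb–G; the bottom of that stack, Cb, is the root.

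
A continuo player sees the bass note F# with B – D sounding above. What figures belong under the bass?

6/4

The notes F#, B, D stack in thirds as B–D–F# — a B minor triad. The bass F# is the fifth, so this is second inversion: figured 6/4.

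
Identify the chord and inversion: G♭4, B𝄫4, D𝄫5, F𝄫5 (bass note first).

Reducing to letter names: Gb, Bbb, Dbb, Fbb. These stack in thirds as Gb–Bbb–Dbb–Fbb — a Gb diminished seventh chord.
With the root (Gb) in the bass, the chord is in root position (figured bass 7).

Gb diminished seventh, root position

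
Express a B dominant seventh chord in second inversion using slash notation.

B7/F#

Second inversion of B dominant seventh has the fifth (F#) in the bass. As a slash chord: B7/F#.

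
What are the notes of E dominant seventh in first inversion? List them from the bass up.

E dominant seventh is E–G#–B–D. First inversion puts the third (G#) in the bass, with the remaining tones above: G#, B, D, E.

G#, B, D, E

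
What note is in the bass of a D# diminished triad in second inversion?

D# diminished is D#–F#–A. Second inversion places the fifth in the bass: A.

A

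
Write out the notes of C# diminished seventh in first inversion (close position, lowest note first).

The chord tones are C#–E–G–Bb. With the third (E) lowest for first inversion: E, G, Bb, C#.

E, G, Bb, C#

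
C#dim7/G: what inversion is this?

second inversion

C#dim7/G means C# diminished seventh with G in the bass. G is the fifth of C# diminished seventh (C#–E–G–Bb), so this is second inversion.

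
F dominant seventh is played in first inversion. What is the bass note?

A

In first inversion the third is lowest. For F dominant seventh (F–A–C–Eb) that is A.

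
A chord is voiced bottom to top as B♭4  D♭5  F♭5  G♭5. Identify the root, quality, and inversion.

Gb dominant seventh, first inversion

The distinct note names are Bb, Db, Fb, Gb. Stacked in thirds they read Gb–Bb–Db–Fb, which is a dominant seventh chord on Gb.
The lowest note is Bb, the third of the chord, so this is first inversion (figured bass 6/5).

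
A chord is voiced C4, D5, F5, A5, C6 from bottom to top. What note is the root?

C, D, F, A are the tones of a D minor seventh chord (D–F–A–C), making D the root.

D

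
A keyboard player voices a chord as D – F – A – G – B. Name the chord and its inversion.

The distinct note names are D, F, A, G, B. Stacked in thirds they read G–B–D–F–A, which is a dominant ninth chord on G.
The lowest note is D, the fifth of the chord, so this is second inversion.

G dominant ninth, second inversion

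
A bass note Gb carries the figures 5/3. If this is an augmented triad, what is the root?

Gb

The figures 5/3 mean the root of the chord is in the bass. If Gb is the root of an augmented triad, the root is Gb (chord tones Gb–Bb–D).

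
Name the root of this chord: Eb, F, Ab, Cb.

The distinct letter names are Eb, F, Ab, Cb. Arranged as a stack of thirds they read F–Ab–Cb–Eb, so F is the root (an F half-diminished seventh chord).

F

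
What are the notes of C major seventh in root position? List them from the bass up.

C, E, G, B

The chord tones are C–E–G–B. With the root (C) lowest for root position: C, E, G, B.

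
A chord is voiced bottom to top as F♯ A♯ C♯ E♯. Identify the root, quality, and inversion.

F# major seventh, root position

The distinct note names are F#, A#, C#, E#. Stacked in thirds they read F#–A#–C#–E#, which is a major seventh chord on F#.
With the root (F#) in the bass, the chord is in root position (figured bass 7).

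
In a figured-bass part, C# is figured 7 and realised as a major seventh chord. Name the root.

The figures 7 mean the root of the chord is in the bass. If C# is the root of a major seventh chord, the root is C# (chord tones C#–E#–G#–B#).

C#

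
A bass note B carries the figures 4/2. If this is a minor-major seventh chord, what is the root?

C

The figures 4/2 mean the seventh of the chord is in the bass. If B is the seventh of a minor-major seventh chord, the root is C (chord tones C–Eb–G–B).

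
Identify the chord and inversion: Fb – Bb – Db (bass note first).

Reducing to letter names: Fb, Bb, Db. These stack in thirds as Bb–Db–Fb — a Bb diminished triad.
Fb is the fifth of Bb diminished; fifth in the bass means second inversion (figured bass 6/4).

Bb diminished, second inversion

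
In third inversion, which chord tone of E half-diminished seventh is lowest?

D

E half-diminished seventh is E–G–Bb–D. Third inversion places the seventh in the bass: D.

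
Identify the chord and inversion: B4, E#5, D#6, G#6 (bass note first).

Reducing to letter names: B, E#, D#, G#. These stack in thirds as E#–G#–B–D# — an E# half-diminished seventh chord.
The lowest note is B, the fifth of the chord, so this is second inversion (figured bass 4/3).

E# half-diminished seventh, second inversion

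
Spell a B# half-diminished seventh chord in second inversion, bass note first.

Spelling B# half-diminished seventh: B#–D#–F#–A#. In second inversion the fifth is bass, giving F#, A#, B#, D# from the bottom.

F#, A#, B#, D#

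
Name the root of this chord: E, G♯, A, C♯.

A

The distinct letter names are E, G#, A, C#. Arranged as a stack of thirds they read A–C#–E–G#, so A is the root (an A major seventh chord).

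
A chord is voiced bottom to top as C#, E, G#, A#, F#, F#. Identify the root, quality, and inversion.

F# dominant ninth, second inversion

The pitch classes C#, E, G#, A#, F# arrange in thirds as F#–A#–C#–E–G#: an F# dominant ninth chord.
The lowest note is C#, the fifth of the chord, so this is second inversion.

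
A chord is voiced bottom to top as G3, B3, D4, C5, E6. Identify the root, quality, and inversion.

The distinct note names are G, B, D, C, E. Stacked in thirds they read C–E–G–B–D, which is a major ninth chord on C.
The lowest note is G, the fifth of the chord, so this is second inversion.

C major ninth, second inversion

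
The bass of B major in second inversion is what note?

F#

B major is B–D#–F#. Second inversion places the fifth in the bass: F#.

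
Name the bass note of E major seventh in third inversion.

D#

E major seventh is E–G#–B–D#. Third inversion places the seventh in the bass: D#.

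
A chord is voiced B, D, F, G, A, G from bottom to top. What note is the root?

Reordering B, D, F, G, A into stacked thirds gives G–B–D–F–A; the bottom of that stack, G, is the root.

G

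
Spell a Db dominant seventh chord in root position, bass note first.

The chord tones are Db–F–Ab–Cb. With the root (Db) lowest for root position: Db, F, Ab, Cb.

Db, F, Ab, Cb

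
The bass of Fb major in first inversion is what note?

In first inversion the third is lowest. For Fb major (Fb–Ab–Cb) that is Ab.

Ab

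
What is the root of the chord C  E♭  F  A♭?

F

The distinct letter names are C, Eb, F, Ab. Arranged as a stack of thirds they read F–Ab–C–Eb, so F is the root (an F minor seventh chord).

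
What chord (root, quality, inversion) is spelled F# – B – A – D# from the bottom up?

B dominant seventh, second inversion

Reducing to letter names: F#, B, A, D#. These stack in thirds as B–D#–F#–A — a B dominant seventh chord.
The lowest note is F#, the fifth of the chord, so this is second inversion (figured bass 4/3).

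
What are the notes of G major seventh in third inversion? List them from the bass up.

The chord tones are G–B–D–F#. With the seventh (F#) lowest for third inversion: F#, G, B, D.

F#, G, B, D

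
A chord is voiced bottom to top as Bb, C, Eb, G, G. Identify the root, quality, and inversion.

The distinct note names are Bb, C, Eb, G. Stacked in thirds they read C–Eb–G–Bb, which is a minor seventh chord on C.
With the seventh (Bb) in the bass, the chord is in third inversion (figured bass 4/2).

C minor seventh, third inversion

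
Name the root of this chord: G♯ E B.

Reordering G#, E, B into stacked thirds gives E–G#–B; the bottom of that stack, E, is the root.

E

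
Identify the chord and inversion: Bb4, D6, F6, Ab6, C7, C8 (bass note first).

Bb dominant ninth, root position

The distinct note names are Bb, D, F, Ab, C. Stacked in thirds they read Bb–D–F–Ab–C, which is a dominant ninth chord on Bb.
The lowest note is Bb, the root of the chord, so this is root position.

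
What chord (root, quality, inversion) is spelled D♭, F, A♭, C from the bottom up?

Reducing to letter names: Db, F, Ab, C. These stack in thirds as Db–F–Ab–C — a Db major seventh chord.
With the root (Db) in the bass, the chord is in root position (figured bass 7).

Db major seventh, root position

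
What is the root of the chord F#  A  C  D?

D

F#, A, C, D are the tones of a D dominant seventh chord (D–F#–A–C), making D the root.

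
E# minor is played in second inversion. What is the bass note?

B#

The fifth of E# minor (E#–G#–B#) is B#; that is the bass in second inversion.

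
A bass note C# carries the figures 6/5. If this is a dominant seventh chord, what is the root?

The figures 6/5 mean the third of the chord is in the bass. If C# is the third of a dominant seventh chord, the root is A (chord tones A–C#–E–G).

A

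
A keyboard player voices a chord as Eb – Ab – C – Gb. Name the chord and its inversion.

Reducing to letter names: Eb, Ab, C, Gb. These stack in thirds as Ab–C–Eb–Gb — an Ab dominant seventh chord.
Eb is the fifth of Ab dominant seventh; fifth in the bass means second inversion (figured bass 4/3).

Ab dominant seventh, second inversion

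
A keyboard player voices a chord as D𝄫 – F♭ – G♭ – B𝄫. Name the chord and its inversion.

The distinct note names are Dbb, Fb, Gb, Bbb. Stacked in thirds they read Gb–Bbb–Dbb–Fb, which is a half-diminished seventh chord on Gb.
The lowest note is Dbb, the fifth of the chord, so this is second inversion (figured bass 4/3).

Gb half-diminished seventh, second inversion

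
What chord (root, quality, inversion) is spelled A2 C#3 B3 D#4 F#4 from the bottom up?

B dominant ninth, third inversion

Reducing to letter names: A, C#, B, D#, F#. These stack in thirds as B–D#–F#–A–C# — a B dominant ninth chord.
The lowest note is A, the seventh of the chord, so this is third inversion.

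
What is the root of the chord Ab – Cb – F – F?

Ab, Cb, F are the tones of an F diminished triad (F–Ab–Cb), making F the root.

F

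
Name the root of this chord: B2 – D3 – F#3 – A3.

Reordering B, D, F#, A into stacked thirds gives B–D–F#–A; the bottom of that stack, B, is the root.

B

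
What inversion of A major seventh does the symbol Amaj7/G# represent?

third inversion

Amaj7/G# means A major seventh with G# in the bass. G# is the seventh of A major seventh (A–C#–E–G#), so this is third inversion.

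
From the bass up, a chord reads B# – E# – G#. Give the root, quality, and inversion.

Reducing to letter names: B#, E#, G#. These stack in thirds as E#–G#–B# — an E# minor triad.
With the fifth (B#) in the bass, the chord is in second inversion (figured bass 6/4).

E# minor, second inversion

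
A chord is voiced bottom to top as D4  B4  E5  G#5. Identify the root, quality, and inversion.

E dominant seventh, third inversion

Reducing to letter names: D, B, E, G#. These stack in thirds as E–G#–B–D — an E dominant seventh chord.
D is the seventh of E dominant seventh; seventh in the bass means third inversion (figured bass 4/2).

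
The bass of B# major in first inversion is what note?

The third of B# major (B#–D##–F##) is D##; that is the bass in first inversion.

D##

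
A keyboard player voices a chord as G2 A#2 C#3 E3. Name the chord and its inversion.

A# diminished seventh, third inversion

Reducing to letter names: G, A#, C#, E. These stack in thirds as A#–C#–E–G — an A# diminished seventh chord.
The lowest note is G, the seventh of the chord, so this is third inversion (figured bass 4/2).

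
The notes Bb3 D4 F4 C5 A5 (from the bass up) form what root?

Bb

Reordering Bb, D, F, C, A into stacked thirds gives Bb–D–F–A–C; the bottom of that stack, Bb, is the root.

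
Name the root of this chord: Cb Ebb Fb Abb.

Fb

Reordering Cb, Ebb, Fb, Abb into stacked thirds gives Fb–Abb–Cb–Ebb; the bottom of that stack, Fb, is the root.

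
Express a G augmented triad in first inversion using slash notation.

Gaug/B

First inversion of G augmented has the third (B) in the bass. As a slash chord: Gaug/B.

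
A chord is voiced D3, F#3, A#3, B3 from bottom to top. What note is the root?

The distinct letter names are D, F#, A#, B. Arranged as a stack of thirds they read B–D–F#–A#, so B is the root (a B minor-major seventh chord).

B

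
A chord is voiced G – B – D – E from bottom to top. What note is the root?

E

G, B, D, E are the tones of an E minor seventh chord (E–G–B–D), making E the root.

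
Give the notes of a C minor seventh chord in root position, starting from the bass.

The chord tones are C–Eb–G–Bb. With the root (C) lowest for root position: C, Eb, G, Bb.

C, Eb, G, Bb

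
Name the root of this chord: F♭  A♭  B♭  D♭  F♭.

Bb

Reordering Fb, Ab, Bb, Db into stacked thirds gives Bb–Db–Fb–Ab; the bottom of that stack, Bb, is the root.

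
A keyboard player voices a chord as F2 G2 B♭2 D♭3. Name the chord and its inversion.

G half-diminished seventh, third inversion

The pitch classes F, G, Bb, Db arrange in thirds as G–Bb–Db–F: a G half-diminished seventh chord.
With the seventh (F) in the bass, the chord is in third inversion (figured bass 4/2).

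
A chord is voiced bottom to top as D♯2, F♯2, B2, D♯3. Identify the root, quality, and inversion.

The distinct note names are D#, F#, B. Stacked in thirds they read B–D#–F#, which is a major triad on B.
The lowest note is D#, the third of the chord, so this is first inversion (figured bass 6).

B major, first inversion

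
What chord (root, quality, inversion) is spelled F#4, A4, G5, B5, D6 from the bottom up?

The pitch classes F#, A, G, B, D arrange in thirds as G–B–D–F#–A: a G major ninth chord.
F# is the seventh of G major ninth; seventh in the bass means third inversion.

G major ninth, third inversion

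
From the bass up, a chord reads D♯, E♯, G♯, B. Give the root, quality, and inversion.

Reducing to letter names: D#, E#, G#, B. These stack in thirds as E#–G#–B–D# — an E# half-diminished seventh chord.
D# is the seventh of E# half-diminished seventh; seventh in the bass means third inversion (figured bass 4/2).

E# half-diminished seventh, third inversion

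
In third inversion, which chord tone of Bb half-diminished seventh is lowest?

Bb half-diminished seventh is Bb–Db–Fb–Ab. Third inversion places the seventh in the bass: Ab.

Ab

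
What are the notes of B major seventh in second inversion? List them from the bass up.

Spelling B major seventh: B–D#–F#–A#. In second inversion the fifth is bass, giving F#, A#, B, D# from the bottom.

F#, A#, B, D#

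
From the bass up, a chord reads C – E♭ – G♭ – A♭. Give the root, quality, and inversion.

Ab dominant seventh, first inversion

The pitch classes C, Eb, Gb, Ab arrange in thirds as Ab–C–Eb–Gb: an Ab dominant seventh chord.
The lowest note is C, the third of the chord, so this is first inversion (figured bass 6/5).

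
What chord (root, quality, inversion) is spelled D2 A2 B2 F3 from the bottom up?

B half-diminished seventh, first inversion

The distinct note names are D, A, B, F. Stacked in thirds they read B–D–F–A, which is a half-diminished seventh chord on B.
D is the third of B half-diminished seventh; third in the bass means first inversion (figured bass 6/5).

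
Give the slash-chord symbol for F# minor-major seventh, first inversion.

F#m(maj7)/A

First inversion of F# minor-major seventh has the third (A) in the bass. As a slash chord: F#m(maj7)/A.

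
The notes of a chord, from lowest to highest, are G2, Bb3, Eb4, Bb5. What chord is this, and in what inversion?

Eb major, first inversion

Reducing to letter names: G, Bb, Eb. These stack in thirds as Eb–G–Bb — an Eb major triad.
With the third (G) in the bass, the chord is in first inversion (figured bass 6).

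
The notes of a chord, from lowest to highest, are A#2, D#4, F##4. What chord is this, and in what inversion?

The pitch classes A#, D#, F## arrange in thirds as D#–F##–A#: a D# major triad.
The lowest note is A#, the fifth of the chord, so this is second inversion (figured bass 6/4).

D# major, second inversion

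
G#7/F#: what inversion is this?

G#7/F# means G# dominant seventh with F# in the bass. F# is the seventh of G# dominant seventh (G#–B#–D#–F#), so this is third inversion.

third inversion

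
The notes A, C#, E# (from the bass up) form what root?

A

Reordering A, C#, E# into stacked thirds gives A–C#–E#; the bottom of that stack, A, is the root.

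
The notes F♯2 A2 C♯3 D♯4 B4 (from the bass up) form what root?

B

The distinct letter names are F#, A, C#, D#, B. Arranged as a stack of thirds they read B–D#–F#–A–C#, so B is the root (a B dominant ninth chord).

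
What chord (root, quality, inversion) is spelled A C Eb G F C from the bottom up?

F dominant ninth, first inversion

The distinct note names are A, C, Eb, G, F. Stacked in thirds they read F–A–C–Eb–G, which is a dominant ninth chord on F.
The lowest note is A, the third of the chord, so this is first inversion.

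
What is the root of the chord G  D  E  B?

E

Reordering G, D, E, B into stacked thirds gives E–G–B–D; the bottom of that stack, E, is the root.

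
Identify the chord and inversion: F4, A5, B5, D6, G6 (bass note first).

Reducing to letter names: F, A, B, D, G. These stack in thirds as G–B–D–F–A — a G dominant ninth chord.
With the seventh (F) in the bass, the chord is in third inversion.

G dominant ninth, third inversion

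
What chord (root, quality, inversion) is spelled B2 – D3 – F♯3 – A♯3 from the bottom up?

The distinct note names are B, D, F#, A#. Stacked in thirds they read B–D–F#–A#, which is a minor-major seventh chord on B.
B is the root of B minor-major seventh; root in the bass means root position (figured bass 7).

B minor-major seventh, root position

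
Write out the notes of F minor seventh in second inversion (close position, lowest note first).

C, Eb, F, Ab

The chord tones are F–Ab–C–Eb. With the fifth (C) lowest for second inversion: C, Eb, F, Ab.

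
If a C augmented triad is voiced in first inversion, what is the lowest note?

E

C augmented is C–E–G#. First inversion places the third in the bass: E.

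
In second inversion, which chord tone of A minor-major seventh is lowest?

E

In second inversion the fifth is lowest. For A minor-major seventh (A–C–E–G#) that is E.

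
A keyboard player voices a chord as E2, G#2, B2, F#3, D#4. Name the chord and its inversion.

E major ninth, root position

The distinct note names are E, G#, B, F#, D#. Stacked in thirds they read E–G#–B–D#–F#, which is a major ninth chord on E.
E is the root of E major ninth; root in the bass means root position.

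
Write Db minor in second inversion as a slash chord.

Second inversion of Db minor has the fifth (Ab) in the bass. As a slash chord: Dbm/Ab.

Dbm/Ab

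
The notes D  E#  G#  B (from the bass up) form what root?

The distinct letter names are D, E#, G#, B. Arranged as a stack of thirds they read E#–G#–B–D, so E# is the root (an E# diminished seventh chord).

E#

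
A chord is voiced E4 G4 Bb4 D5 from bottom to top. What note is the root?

E

E, G, Bb, D are the tones of an E half-diminished seventh chord (E–G–Bb–D), making E the root.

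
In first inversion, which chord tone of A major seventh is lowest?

A major seventh is A–C#–E–G#. First inversion places the third in the bass: C#.

C#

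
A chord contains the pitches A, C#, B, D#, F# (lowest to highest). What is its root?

B

Reordering A, C#, B, D#, F# into stacked thirds gives B–D#–F#–A–C#; the bottom of that stack, B, is the root.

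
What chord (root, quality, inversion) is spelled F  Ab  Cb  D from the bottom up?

The pitch classes F, Ab, Cb, D arrange in thirds as D–F–Ab–Cb: a D diminished seventh chord.
F is the third of D diminished seventh; third in the bass means first inversion (figured bass 6/5).

D diminished seventh, first inversion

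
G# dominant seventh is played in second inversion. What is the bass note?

In second inversion the fifth is lowest. For G# dominant seventh (G#–B#–D#–F#) that is D#.

D#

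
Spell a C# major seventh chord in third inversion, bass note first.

The chord tones are C#–E#–G#–B#. With the seventh (B#) lowest for third inversion: B#, C#, E#, G#.

B#, C#, E#, G#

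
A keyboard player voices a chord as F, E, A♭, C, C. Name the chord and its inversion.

F minor-major seventh, root position

The pitch classes F, E, Ab, C arrange in thirds as F–Ab–C–E: an F minor-major seventh chord.
With the root (F) in the bass, the chord is in root position (figured bass 7).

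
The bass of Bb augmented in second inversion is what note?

F#

Bb augmented is Bb–D–F#. Second inversion places the fifth in the bass: F#.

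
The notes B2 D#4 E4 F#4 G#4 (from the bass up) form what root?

Reordering B, D#, E, F#, G# into stacked thirds gives E–G#–B–D#–F#; the bottom of that stack, E, is the root.

E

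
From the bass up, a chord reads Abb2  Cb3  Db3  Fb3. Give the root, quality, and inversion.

Db half-diminished seventh, second inversion

The pitch classes Abb, Cb, Db, Fb arrange in thirds as Db–Fb–Abb–Cb: a Db half-diminished seventh chord.
With the fifth (Abb) in the bass, the chord is in second inversion (figured bass 4/3).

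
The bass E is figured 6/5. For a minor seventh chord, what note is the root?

C#

The figures 6/5 mean the third of the chord is in the bass. If E is the third of a minor seventh chord, the root is C# (chord tones C#–E–G#–B).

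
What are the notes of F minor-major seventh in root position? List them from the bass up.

F, Ab, C, E

The chord tones are F–Ab–C–E. With the root (F) lowest for root position: F, Ab, C, E.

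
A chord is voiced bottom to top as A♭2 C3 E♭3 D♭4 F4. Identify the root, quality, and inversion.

Db major ninth, second inversion

The distinct note names are Ab, C, Eb, Db, F. Stacked in thirds they read Db–F–Ab–C–Eb, which is a major ninth chord on Db.
Ab is the fifth of Db major ninth; fifth in the bass means second inversion.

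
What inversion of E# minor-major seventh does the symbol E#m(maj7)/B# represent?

second inversion

E#m(maj7)/B# means E# minor-major seventh with B# in the bass. B# is the fifth of E# minor-major seventh (E#–G#–B#–D##), so this is second inversion.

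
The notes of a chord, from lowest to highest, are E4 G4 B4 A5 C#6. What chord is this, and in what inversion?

A dominant ninth, second inversion

Reducing to letter names: E, G, B, A, C#. These stack in thirds as A–C#–E–G–B — an A dominant ninth chord.
E is the fifth of A dominant ninth; fifth in the bass means second inversion.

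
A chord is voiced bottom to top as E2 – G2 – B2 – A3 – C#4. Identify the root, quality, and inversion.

A dominant ninth, second inversion

The pitch classes E, G, B, A, C# arrange in thirds as A–C#–E–G–B: an A dominant ninth chord.
With the fifth (E) in the bass, the chord is in second inversion.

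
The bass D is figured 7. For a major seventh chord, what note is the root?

D

The figures 7 mean the root of the chord is in the bass. If D is the root of a major seventh chord, the root is D (chord tones D–F#–A–C#).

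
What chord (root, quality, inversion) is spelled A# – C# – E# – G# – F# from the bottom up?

F# major ninth, first inversion

The pitch classes A#, C#, E#, G#, F# arrange in thirds as F#–A#–C#–E#–G#: an F# major ninth chord.
The lowest note is A#, the third of the chord, so this is first inversion.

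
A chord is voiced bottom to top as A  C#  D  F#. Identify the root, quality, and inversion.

D major seventh, second inversion

The pitch classes A, C#, D, F# arrange in thirds as D–F#–A–C#: a D major seventh chord.
A is the fifth of D major seventh; fifth in the bass means second inversion (figured bass 4/3).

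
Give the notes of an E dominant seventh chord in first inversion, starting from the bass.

G#, B, D, E

E dominant seventh is E–G#–B–D. First inversion puts the third (G#) in the bass, with the remaining tones above: G#, B, D, E.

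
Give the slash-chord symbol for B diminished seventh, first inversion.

First inversion of B diminished seventh has the third (D) in the bass. As a slash chord: Bdim7/D.

Bdim7/D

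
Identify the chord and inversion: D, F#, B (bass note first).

B minor, first inversion

Reducing to letter names: D, F#, B. These stack in thirds as B–D–F# — a B minor triad.
With the third (D) in the bass, the chord is in first inversion (figured bass 6).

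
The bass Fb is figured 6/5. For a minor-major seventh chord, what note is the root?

Db

The figures 6/5 mean the third of the chord is in the bass. If Fb is the third of a minor-major seventh chord, the root is Db (chord tones Db–Fb–Ab–C).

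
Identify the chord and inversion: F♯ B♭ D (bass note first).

The distinct note names are F#, Bb, D. Stacked in thirds they read Bb–D–F#, which is an augmented triad on Bb.
F# is the fifth of Bb augmented; fifth in the bass means second inversion (figured bass 6/4).

Bb augmented, second inversion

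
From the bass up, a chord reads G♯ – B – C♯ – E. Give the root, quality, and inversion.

The pitch classes G#, B, C#, E arrange in thirds as C#–E–G#–B: a C# minor seventh chord.
G# is the fifth of C# minor seventh; fifth in the bass means second inversion (figured bass 4/3).

C# minor seventh, second inversion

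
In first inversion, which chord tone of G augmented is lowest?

B

The third of G augmented (G–B–D#) is B; that is the bass in first inversion.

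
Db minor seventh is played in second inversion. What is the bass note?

Db minor seventh is Db–Fb–Ab–Cb. Second inversion places the fifth in the bass: Ab.

Ab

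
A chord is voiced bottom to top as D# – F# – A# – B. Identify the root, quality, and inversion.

B major seventh, first inversion

Reducing to letter names: D#, F#, A#, B. These stack in thirds as B–D#–F#–A# — a B major seventh chord.
The lowest note is D#, the third of the chord, so this is first inversion (figured bass 6/5).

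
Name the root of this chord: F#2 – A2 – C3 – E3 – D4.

D

Reordering F#, A, C, E, D into stacked thirds gives D–F#–A–C–E; the bottom of that stack, D, is the root.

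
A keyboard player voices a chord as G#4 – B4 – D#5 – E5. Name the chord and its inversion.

E major seventh, first inversion

Reducing to letter names: G#, B, D#, E. These stack in thirds as E–G#–B–D# — an E major seventh chord.
With the third (G#) in the bass, the chord is in first inversion (figured bass 6/5).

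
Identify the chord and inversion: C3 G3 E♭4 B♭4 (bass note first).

Reducing to letter names: C, G, Eb, Bb. These stack in thirds as C–Eb–G–Bb — a C minor seventh chord.
C is the root of C minor seventh; root in the bass means root position (figured bass 7).

C minor seventh, root position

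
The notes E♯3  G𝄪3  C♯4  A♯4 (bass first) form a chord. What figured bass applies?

The notes E#, G##, C#, A# stack in thirds as A#–C#–E#–G## — an A# minor-major seventh chord. The bass E# is the fifth, so this is second inversion: figured 4/3.

4/3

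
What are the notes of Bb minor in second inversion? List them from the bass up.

The chord tones are Bb–Db–F. With the fifth (F) lowest for second inversion: F, Bb, Db.

F, Bb, Db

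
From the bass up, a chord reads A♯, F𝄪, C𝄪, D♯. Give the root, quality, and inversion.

D# major seventh, second inversion

Reducing to letter names: A#, F##, C##, D#. These stack in thirds as D#–F##–A#–C## — a D# major seventh chord.
With the fifth (A#) in the bass, the chord is in second inversion (figured bass 4/3).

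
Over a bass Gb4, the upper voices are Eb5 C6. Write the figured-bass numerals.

6/4

The notes Gb, Eb, C stack in thirds as C–Eb–Gb — a C diminished triad. The bass Gb is the fifth, so this is second inversion: figured 6/4.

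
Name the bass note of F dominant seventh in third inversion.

Eb

The seventh of F dominant seventh (F–A–C–Eb) is Eb; that is the bass in third inversion.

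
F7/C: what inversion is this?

second inversion

F7/C means F dominant seventh with C in the bass. C is the fifth of F dominant seventh (F–A–C–Eb), so this is second inversion.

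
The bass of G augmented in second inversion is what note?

The fifth of G augmented (G–B–D#) is D#; that is the bass in second inversion.

D#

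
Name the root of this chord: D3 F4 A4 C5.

D

The distinct letter names are D, F, A, C. Arranged as a stack of thirds they read D–F–A–C, so D is the root (a D minor seventh chord).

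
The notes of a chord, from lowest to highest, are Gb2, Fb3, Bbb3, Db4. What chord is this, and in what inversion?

Gb minor seventh, root position

Reducing to letter names: Gb, Fb, Bbb, Db. These stack in thirds as Gb–Bbb–Db–Fb — a Gb minor seventh chord.
With the root (Gb) in the bass, the chord is in root position (figured bass 7).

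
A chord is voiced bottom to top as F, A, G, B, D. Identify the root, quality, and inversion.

Reducing to letter names: F, A, G, B, D. These stack in thirds as G–B–D–F–A — a G dominant ninth chord.
The lowest note is F, the seventh of the chord, so this is third inversion.

G dominant ninth, third inversion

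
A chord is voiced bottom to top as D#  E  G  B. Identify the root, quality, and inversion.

E minor-major seventh, third inversion

The pitch classes D#, E, G, B arrange in thirds as E–G–B–D#: an E minor-major seventh chord.
The lowest note is D#, the seventh of the chord, so this is third inversion (figured bass 4/2).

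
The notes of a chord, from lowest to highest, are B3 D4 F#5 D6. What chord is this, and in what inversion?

B minor, root position

The distinct note names are B, D, F#. Stacked in thirds they read B–D–F#, which is a minor triad on B.
The lowest note is B, the root of the chord, so this is root position (figured bass 5/3).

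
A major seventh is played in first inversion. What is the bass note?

C#

A major seventh is A–C#–E–G#. First inversion places the third in the bass: C#.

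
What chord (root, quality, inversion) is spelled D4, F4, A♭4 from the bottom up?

D diminished, root position

The distinct note names are D, F, Ab. Stacked in thirds they read D–F–Ab, which is a diminished triad on D.
The lowest note is D, the root of the chord, so this is root position (figured bass 5/3).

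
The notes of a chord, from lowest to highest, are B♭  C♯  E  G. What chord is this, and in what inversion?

The pitch classes Bb, C#, E, G arrange in thirds as C#–E–G–Bb: a C# diminished seventh chord.
Bb is the seventh of C# diminished seventh; seventh in the bass means third inversion (figured bass 4/2).

C# diminished seventh, third inversion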